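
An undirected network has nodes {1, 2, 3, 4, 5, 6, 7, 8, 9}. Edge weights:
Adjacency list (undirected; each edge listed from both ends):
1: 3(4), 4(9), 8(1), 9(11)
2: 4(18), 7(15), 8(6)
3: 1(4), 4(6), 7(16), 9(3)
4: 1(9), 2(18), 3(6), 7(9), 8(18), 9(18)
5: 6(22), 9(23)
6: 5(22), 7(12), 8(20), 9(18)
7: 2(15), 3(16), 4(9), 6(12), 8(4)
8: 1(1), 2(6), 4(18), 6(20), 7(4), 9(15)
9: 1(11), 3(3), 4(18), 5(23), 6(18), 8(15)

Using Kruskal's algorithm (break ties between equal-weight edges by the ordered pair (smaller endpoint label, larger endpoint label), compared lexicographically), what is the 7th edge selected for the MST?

Kruskal's algorithm — process edges by increasing weight (ties by edge label):
1–8 (1): add — endpoints in different components.
3–9 (3): add — endpoints in different components.
1–3 (4): add — endpoints in different components.
7–8 (4): add — endpoints in different components.
2–8 (6): add — endpoints in different components.
3–4 (6): add — endpoints in different components.
1–4 (9): skip — 1 and 4 already connected.
4–7 (9): skip — 4 and 7 already connected.
1–9 (11): skip — 1 and 9 already connected.
6–7 (12): add — endpoints in different components.
2–7 (15): skip — 2 and 7 already connected.
8–9 (15): skip — 8 and 9 already connected.
3–7 (16): skip — 3 and 7 already connected.
2–4 (18): skip — 2 and 4 already connected.
4–8 (18): skip — 4 and 8 already connected.
4–9 (18): skip — 4 and 9 already connected.
6–9 (18): skip — 6 and 9 already connected.
6–8 (20): skip — 6 and 8 already connected.
5–6 (22): add — endpoints in different components.
The 7th edge added is 6–7.

6-7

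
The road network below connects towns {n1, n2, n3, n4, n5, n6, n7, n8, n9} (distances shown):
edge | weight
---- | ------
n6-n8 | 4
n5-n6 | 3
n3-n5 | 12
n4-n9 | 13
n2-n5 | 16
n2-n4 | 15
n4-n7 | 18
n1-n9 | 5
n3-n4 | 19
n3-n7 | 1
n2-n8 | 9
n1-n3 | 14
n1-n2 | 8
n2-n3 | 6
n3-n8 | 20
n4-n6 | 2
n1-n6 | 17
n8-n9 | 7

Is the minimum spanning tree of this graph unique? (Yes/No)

Sort edges by weight, then run Kruskal:
n3-n7 (1): add — endpoints in different components.
n4-n6 (2): add — endpoints in different components.
n5-n6 (3): add — endpoints in different components.
n6-n8 (4): add — endpoints in different components.
n1-n9 (5): add — endpoints in different components.
n2-n3 (6): add — endpoints in different components.
n8-n9 (7): add — endpoints in different components.
n1-n2 (8): add — endpoints in different components.
Every non-tree edge has weight strictly greater than the heaviest edge on the tree path between its endpoints, so the MST is unique.

Yes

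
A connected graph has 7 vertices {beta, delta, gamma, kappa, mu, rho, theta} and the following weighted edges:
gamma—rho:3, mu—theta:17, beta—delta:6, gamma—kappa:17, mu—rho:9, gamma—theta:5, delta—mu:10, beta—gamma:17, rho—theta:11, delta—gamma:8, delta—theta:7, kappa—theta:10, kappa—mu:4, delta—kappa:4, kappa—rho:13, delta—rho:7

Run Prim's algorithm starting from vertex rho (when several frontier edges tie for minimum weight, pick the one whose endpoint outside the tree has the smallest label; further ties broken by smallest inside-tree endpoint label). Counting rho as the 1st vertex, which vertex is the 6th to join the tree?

Prim's algorithm from rho:
Step 1: cheapest edge leaving the tree is gamma—rho (3); add gamma.
Step 2: cheapest edge leaving the tree is gamma—theta (5); add theta.
Step 3: cheapest edge leaving the tree is delta—rho (7); add delta.
Step 4: cheapest edge leaving the tree is delta—kappa (4); add kappa.
Step 5: cheapest edge leaving the tree is kappa—mu (4); add mu.
Step 6: cheapest edge leaving the tree is beta—delta (6); add beta.
Vertex order: rho, gamma, theta, delta, kappa, mu, beta. The 6th vertex is mu.

mu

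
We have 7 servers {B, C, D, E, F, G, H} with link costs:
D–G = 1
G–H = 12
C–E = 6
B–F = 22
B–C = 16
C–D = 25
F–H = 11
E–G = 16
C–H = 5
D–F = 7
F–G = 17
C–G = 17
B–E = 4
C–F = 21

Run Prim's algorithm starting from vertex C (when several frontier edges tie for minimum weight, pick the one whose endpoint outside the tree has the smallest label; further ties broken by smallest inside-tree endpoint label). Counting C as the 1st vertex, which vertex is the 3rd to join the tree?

E

Prim's algorithm from C:
Step 1: frontier [C–H 5, C–E 6, B–C 16, C–G 17, C–F 21, C–D 25] → take C–H (5); add H.
Step 2: frontier [C–E 6, B–C 16, C–G 17, C–F 21, C–D 25, F–H 11, G–H 12] → take C–E (6); add E.
Step 3: frontier [B–C 16, C–G 17, C–F 21, C–D 25, B–E 4, E–G 16, F–H 11, G–H 12] → take B–E (4); add B.
Step 4: frontier [B–F 22, C–G 17, C–F 21, C–D 25, E–G 16, F–H 11, G–H 12] → take F–H (11); add F.
Step 5: frontier [C–G 17, C–D 25, E–G 16, D–F 7, F–G 17, G–H 12] → take D–F (7); add D.
Step 6: frontier [C–G 17, D–G 1, E–G 16, F–G 17, G–H 12] → take D–G (1); add G.
Vertex order: C, H, E, B, F, D, G. The 3rd vertex is E.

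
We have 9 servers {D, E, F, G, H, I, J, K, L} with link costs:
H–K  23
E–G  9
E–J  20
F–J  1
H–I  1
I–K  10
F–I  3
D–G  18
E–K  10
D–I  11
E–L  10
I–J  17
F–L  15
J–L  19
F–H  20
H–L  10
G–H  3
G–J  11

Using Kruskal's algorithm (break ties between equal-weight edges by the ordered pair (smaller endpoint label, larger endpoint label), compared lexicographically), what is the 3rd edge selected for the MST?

Sort edges by weight, then run Kruskal:
F–J (1): add — endpoints in different components.
H–I (1): add — endpoints in different components.
F–I (3): add — endpoints in different components.
G–H (3): add — endpoints in different components.
E–G (9): add — endpoints in different components.
E–K (10): add — endpoints in different components.
E–L (10): add — endpoints in different components.
H–L (10): skip — H and L already connected.
I–K (10): skip — I and K already connected.
D–I (11): add — endpoints in different components.
The 3rd edge added is F–I.

F-I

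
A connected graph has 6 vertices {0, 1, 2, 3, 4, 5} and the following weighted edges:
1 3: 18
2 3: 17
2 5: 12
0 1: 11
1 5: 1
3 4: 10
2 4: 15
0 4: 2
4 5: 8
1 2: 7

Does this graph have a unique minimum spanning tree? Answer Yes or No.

Kruskal's algorithm — process edges by increasing weight (ties by edge label):
1 5 (1): add. Components now {0} {1,5} {2} {3} {4}
0 4 (2): add. Components now {0,4} {1,5} {2} {3}
1 2 (7): add. Components now {0,4} {1,2,5} {3}
4 5 (8): add. Components now {0,1,2,4,5} {3}
3 4 (10): add. Components now {0,1,2,3,4,5}
Every non-tree edge has weight strictly greater than the heaviest edge on the tree path between its endpoints, so the MST is unique.

Yes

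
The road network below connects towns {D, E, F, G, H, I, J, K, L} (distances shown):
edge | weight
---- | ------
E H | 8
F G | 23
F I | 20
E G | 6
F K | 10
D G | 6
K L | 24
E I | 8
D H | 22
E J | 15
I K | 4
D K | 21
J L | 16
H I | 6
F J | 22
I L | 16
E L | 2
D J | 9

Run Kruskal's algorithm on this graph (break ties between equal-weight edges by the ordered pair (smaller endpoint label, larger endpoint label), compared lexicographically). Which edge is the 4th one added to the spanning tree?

E-G

Kruskal's algorithm — process edges by increasing weight (ties by edge label):
E L (2): add — endpoints in different components.
I K (4): add — endpoints in different components.
D G (6): add — endpoints in different components.
E G (6): add — endpoints in different components.
H I (6): add — endpoints in different components.
E H (8): add — endpoints in different components.
E I (8): skip — E and I already connected.
D J (9): add — endpoints in different components.
F K (10): add — endpoints in different components.
The 4th edge added is E G.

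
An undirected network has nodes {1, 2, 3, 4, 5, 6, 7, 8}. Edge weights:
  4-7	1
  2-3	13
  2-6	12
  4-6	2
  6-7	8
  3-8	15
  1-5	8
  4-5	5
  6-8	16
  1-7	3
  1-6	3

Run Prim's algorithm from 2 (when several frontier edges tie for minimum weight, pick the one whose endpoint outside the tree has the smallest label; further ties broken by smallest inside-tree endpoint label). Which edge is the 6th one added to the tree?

2-3

Prim's algorithm from 2:
Step 1: frontier [2-6 12, 2-3 13] → take 2-6 (12); add 6.
Step 2: frontier [2-3 13, 4-6 2, 1-6 3, 6-7 8, 6-8 16] → take 4-6 (2); add 4.
Step 3: frontier [2-3 13, 4-7 1, 4-5 5, 1-6 3, 6-7 8, 6-8 16] → take 4-7 (1); add 7.
Step 4: frontier [2-3 13, 4-5 5, 1-6 3, 6-8 16, 1-7 3] → take 1-6 (3); add 1.
Step 5: frontier [1-5 8, 2-3 13, 4-5 5, 6-8 16] → take 4-5 (5); add 5.
Step 6: frontier [2-3 13, 6-8 16] → take 2-3 (13); add 3.
Step 7: frontier [3-8 15, 6-8 16] → take 3-8 (15); add 8.
The 6th edge added is 2-3.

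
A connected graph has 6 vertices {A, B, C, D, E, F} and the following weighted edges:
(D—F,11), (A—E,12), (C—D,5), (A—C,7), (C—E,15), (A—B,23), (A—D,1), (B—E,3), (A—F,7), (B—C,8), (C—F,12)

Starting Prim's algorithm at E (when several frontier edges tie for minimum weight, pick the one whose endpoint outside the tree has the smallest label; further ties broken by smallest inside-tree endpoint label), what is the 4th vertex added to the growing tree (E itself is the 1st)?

Grow the tree from E using Prim:
Step 1: frontier [B—E 3, A—E 12, C—E 15] → take B—E (3); add B.
Step 2: frontier [B—C 8, A—B 23, A—E 12, C—E 15] → take B—C (8); add C.
Step 3: frontier [A—B 23, C—D 5, A—C 7, C—F 12, A—E 12] → take C—D (5); add D.
Step 4: frontier [A—B 23, A—C 7, C—F 12, A—D 1, D—F 11, A—E 12] → take A—D (1); add A.
Step 5: frontier [A—F 7, C—F 12, D—F 11] → take A—F (7); add F.
Vertex order: E, B, C, D, A, F. The 4th vertex is D.

D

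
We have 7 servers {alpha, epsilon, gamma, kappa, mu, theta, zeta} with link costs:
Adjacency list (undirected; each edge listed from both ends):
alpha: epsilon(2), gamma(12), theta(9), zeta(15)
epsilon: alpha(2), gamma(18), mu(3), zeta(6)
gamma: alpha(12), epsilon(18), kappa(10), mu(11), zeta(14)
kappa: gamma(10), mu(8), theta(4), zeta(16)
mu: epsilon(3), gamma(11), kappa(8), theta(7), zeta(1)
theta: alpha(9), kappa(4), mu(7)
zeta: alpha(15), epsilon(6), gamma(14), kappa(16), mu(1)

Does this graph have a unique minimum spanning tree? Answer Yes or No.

Yes

Sort edges by weight, then run Kruskal:
mu-zeta (1): add — endpoints in different components.
alpha-epsilon (2): add — endpoints in different components.
epsilon-mu (3): add — endpoints in different components.
kappa-theta (4): add — endpoints in different components.
epsilon-zeta (6): skip — epsilon and zeta already connected.
mu-theta (7): add — endpoints in different components.
kappa-mu (8): skip — mu and kappa already connected.
alpha-theta (9): skip — alpha and theta already connected.
gamma-kappa (10): add — endpoints in different components.
Every non-tree edge has weight strictly greater than the heaviest edge on the tree path between its endpoints, so the MST is unique.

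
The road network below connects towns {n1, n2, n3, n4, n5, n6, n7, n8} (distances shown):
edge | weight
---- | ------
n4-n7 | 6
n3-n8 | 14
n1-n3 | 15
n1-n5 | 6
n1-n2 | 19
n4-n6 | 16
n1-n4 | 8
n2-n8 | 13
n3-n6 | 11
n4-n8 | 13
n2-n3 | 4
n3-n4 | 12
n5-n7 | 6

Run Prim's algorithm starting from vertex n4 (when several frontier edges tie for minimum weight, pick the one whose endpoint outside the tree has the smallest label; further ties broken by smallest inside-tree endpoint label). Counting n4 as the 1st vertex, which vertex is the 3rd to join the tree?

n5

Grow the tree from n4 using Prim:
Step 1: frontier [n4-n7 6, n1-n4 8, n3-n4 12, n4-n8 13, n4-n6 16] → take n4-n7 (6); add n7.
Step 2: frontier [n1-n4 8, n3-n4 12, n4-n8 13, n4-n6 16, n5-n7 6] → take n5-n7 (6); add n5.
Step 3: frontier [n1-n4 8, n3-n4 12, n4-n8 13, n4-n6 16, n1-n5 6] → take n1-n5 (6); add n1.
Step 4: frontier [n1-n3 15, n1-n2 19, n3-n4 12, n4-n8 13, n4-n6 16] → take n3-n4 (12); add n3.
Step 5: frontier [n1-n2 19, n2-n3 4, n3-n6 11, n3-n8 14, n4-n8 13, n4-n6 16] → take n2-n3 (4); add n2.
Step 6: frontier [n2-n8 13, n3-n6 11, n3-n8 14, n4-n8 13, n4-n6 16] → take n3-n6 (11); add n6.
Step 7: frontier [n2-n8 13, n3-n8 14, n4-n8 13] → take n2-n8 (13); add n8.
Vertex order: n4, n7, n5, n1, n3, n2, n6, n8. The 3rd vertex is n5.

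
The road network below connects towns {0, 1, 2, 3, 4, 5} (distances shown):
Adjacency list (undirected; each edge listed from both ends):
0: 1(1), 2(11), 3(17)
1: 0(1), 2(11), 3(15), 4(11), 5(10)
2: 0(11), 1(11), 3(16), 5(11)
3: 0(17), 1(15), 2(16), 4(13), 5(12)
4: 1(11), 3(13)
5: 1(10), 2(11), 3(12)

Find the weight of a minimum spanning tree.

45

Prim, starting at 1.
Step 1: cheapest edge leaving the tree is 0—1 (1); add 0.
Step 2: cheapest edge leaving the tree is 1—5 (10); add 5.
Step 3: cheapest edge leaving the tree is 0—2 (11); add 2.
Step 4: cheapest edge leaving the tree is 1—4 (11); add 4.
Step 5: cheapest edge leaving the tree is 3—5 (12); add 3.
MST edges: 0—1, 1—5, 0—2, 1—4, 3—5; total weight 1+10+11+11+12 = 45.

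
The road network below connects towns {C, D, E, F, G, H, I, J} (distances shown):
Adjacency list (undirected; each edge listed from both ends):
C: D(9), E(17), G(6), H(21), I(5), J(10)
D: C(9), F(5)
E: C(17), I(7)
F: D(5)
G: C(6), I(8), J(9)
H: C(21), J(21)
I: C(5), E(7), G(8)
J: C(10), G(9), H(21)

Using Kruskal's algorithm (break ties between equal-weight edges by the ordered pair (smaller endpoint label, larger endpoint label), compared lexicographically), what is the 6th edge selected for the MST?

Kruskal's algorithm — process edges by increasing weight (ties by edge label):
C–I (5): add — endpoints in different components.
D–F (5): add — endpoints in different components.
C–G (6): add — endpoints in different components.
E–I (7): add — endpoints in different components.
G–I (8): skip — G and I already connected.
C–D (9): add — endpoints in different components.
G–J (9): add — endpoints in different components.
C–J (10): skip — C and J already connected.
C–E (17): skip — C and E already connected.
C–H (21): add — endpoints in different components.
The 6th edge added is G–J.

G-J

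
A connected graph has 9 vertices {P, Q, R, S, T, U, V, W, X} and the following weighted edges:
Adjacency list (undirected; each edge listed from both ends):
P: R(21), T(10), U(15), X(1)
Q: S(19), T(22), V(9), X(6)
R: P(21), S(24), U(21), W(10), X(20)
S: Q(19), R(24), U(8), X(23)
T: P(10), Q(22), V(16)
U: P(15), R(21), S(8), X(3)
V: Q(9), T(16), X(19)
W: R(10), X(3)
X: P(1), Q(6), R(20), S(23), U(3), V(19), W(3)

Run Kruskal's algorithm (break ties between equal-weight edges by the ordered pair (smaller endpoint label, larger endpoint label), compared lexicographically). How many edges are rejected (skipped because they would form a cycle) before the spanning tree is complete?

Kruskal: consider edges lightest-first.
P X (1): add — endpoints in different components.
U X (3): add — endpoints in different components.
W X (3): add — endpoints in different components.
Q X (6): add — endpoints in different components.
S U (8): add — endpoints in different components.
Q V (9): add — endpoints in different components.
P T (10): add — endpoints in different components.
R W (10): add — endpoints in different components.
Edges rejected before the tree was complete: 0.

0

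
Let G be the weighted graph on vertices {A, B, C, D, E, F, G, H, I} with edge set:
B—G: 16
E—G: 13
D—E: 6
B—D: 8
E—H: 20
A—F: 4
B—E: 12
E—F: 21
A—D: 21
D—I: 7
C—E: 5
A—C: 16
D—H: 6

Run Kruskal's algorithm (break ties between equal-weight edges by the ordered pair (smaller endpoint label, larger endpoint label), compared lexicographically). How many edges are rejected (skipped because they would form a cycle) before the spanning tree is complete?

1

Kruskal: consider edges lightest-first.
A—F (4): add — endpoints in different components.
C—E (5): add — endpoints in different components.
D—E (6): add — endpoints in different components.
D—H (6): add — endpoints in different components.
D—I (7): add — endpoints in different components.
B—D (8): add — endpoints in different components.
B—E (12): skip — B and E already connected.
E—G (13): add — endpoints in different components.
A—C (16): add — endpoints in different components.
Edges rejected before the tree was complete: 1.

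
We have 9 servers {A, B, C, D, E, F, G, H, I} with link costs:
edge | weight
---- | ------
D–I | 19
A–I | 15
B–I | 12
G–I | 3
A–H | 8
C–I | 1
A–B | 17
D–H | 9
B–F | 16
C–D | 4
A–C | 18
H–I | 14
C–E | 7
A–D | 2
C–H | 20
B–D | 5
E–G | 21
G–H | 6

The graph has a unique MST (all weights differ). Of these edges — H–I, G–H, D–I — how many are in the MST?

1

Kruskal's algorithm — process edges by increasing weight (ties by edge label):
C–I (1): add — endpoints in different components.
A–D (2): add — endpoints in different components.
G–I (3): add — endpoints in different components.
C–D (4): add — endpoints in different components.
B–D (5): add — endpoints in different components.
G–H (6): add — endpoints in different components.
C–E (7): add — endpoints in different components.
A–H (8): skip — A and H already connected.
D–H (9): skip — D and H already connected.
B–I (12): skip — B and I already connected.
H–I (14): skip — H and I already connected.
A–I (15): skip — A and I already connected.
B–F (16): add — endpoints in different components.
MST edge set: {C–I, A–D, G–I, C–D, B–D, G–H, C–E, B–F}.
Of the listed edges, {G–H} are in the MST → 1.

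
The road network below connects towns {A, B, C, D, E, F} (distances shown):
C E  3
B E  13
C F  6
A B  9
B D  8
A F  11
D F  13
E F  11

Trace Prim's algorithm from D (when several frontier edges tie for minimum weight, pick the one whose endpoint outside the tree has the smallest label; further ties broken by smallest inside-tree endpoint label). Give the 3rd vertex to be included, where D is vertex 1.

Prim, starting at D.
Step 1: cheapest edge leaving the tree is B D (8); add B.
Step 2: cheapest edge leaving the tree is A B (9); add A.
Step 3: cheapest edge leaving the tree is A F (11); add F.
Step 4: cheapest edge leaving the tree is C F (6); add C.
Step 5: cheapest edge leaving the tree is C E (3); add E.
Vertex order: D, B, A, F, C, E. The 3rd vertex is A.

A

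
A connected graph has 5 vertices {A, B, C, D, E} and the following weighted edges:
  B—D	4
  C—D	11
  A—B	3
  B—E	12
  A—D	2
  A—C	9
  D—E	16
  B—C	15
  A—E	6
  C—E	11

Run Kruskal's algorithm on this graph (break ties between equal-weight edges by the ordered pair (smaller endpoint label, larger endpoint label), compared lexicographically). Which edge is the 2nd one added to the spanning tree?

Sort edges by weight, then run Kruskal:
A—D (2): add — endpoints in different components.
A—B (3): add — endpoints in different components.
B—D (4): skip — B and D already connected.
A—E (6): add — endpoints in different components.
A—C (9): add — endpoints in different components.
The 2nd edge added is A—B.

A-B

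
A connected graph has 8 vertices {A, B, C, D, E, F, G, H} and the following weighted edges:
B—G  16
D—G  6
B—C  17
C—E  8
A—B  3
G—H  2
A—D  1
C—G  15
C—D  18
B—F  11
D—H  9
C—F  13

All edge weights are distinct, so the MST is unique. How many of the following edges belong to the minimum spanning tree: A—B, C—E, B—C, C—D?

Kruskal: consider edges lightest-first.
A—D (1): add — endpoints in different components.
G—H (2): add — endpoints in different components.
A—B (3): add — endpoints in different components.
D—G (6): add — endpoints in different components.
C—E (8): add — endpoints in different components.
D—H (9): skip — D and H already connected.
B—F (11): add — endpoints in different components.
C—F (13): add — endpoints in different components.
MST edge set: {A—D, G—H, A—B, D—G, C—E, B—F, C—F}.
Of the listed edges, {A—B, C—E} are in the MST → 2.

2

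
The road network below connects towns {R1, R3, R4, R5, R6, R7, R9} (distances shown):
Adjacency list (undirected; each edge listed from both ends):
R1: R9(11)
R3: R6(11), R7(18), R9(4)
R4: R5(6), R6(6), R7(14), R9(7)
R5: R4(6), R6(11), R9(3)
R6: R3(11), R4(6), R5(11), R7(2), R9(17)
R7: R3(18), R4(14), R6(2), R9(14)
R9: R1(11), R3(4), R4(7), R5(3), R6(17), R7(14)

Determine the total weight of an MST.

32

Kruskal: consider edges lightest-first.
R6-R7 (2): add — endpoints in different components.
R5-R9 (3): add — endpoints in different components.
R3-R9 (4): add — endpoints in different components.
R4-R5 (6): add — endpoints in different components.
R4-R6 (6): add — endpoints in different components.
R4-R9 (7): skip — R9 and R4 already connected.
R1-R9 (11): add — endpoints in different components.
MST edges: R6-R7, R5-R9, R3-R9, R4-R5, R4-R6, R1-R9; total weight 2+3+4+6+6+11 = 32.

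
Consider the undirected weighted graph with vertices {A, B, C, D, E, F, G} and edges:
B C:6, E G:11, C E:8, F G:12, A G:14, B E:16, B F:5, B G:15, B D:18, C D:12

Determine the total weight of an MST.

Grow the tree from D using Prim:
Step 1: frontier [C D 12, B D 18] → take C D (12); add C.
Step 2: frontier [B C 6, C E 8, B D 18] → take B C (6); add B.
Step 3: frontier [B F 5, B G 15, B E 16, C E 8] → take B F (5); add F.
Step 4: frontier [B G 15, B E 16, C E 8, F G 12] → take C E (8); add E.
Step 5: frontier [B G 15, E G 11, F G 12] → take E G (11); add G.
Step 6: frontier [A G 14] → take A G (14); add A.
MST edges: C D, B C, B F, C E, E G, A G; total weight 12+6+5+8+11+14 = 56.

56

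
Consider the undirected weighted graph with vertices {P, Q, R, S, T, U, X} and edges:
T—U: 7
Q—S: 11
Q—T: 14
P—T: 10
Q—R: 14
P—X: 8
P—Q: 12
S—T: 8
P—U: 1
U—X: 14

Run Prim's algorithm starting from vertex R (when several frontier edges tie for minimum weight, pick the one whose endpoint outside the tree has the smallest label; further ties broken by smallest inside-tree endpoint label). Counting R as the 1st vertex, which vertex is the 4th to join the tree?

Prim's algorithm from R:
Step 1: cheapest edge leaving the tree is Q—R (14); add Q.
Step 2: cheapest edge leaving the tree is Q—S (11); add S.
Step 3: cheapest edge leaving the tree is S—T (8); add T.
Step 4: cheapest edge leaving the tree is T—U (7); add U.
Step 5: cheapest edge leaving the tree is P—U (1); add P.
Step 6: cheapest edge leaving the tree is P—X (8); add X.
Vertex order: R, Q, S, T, U, P, X. The 4th vertex is T.

T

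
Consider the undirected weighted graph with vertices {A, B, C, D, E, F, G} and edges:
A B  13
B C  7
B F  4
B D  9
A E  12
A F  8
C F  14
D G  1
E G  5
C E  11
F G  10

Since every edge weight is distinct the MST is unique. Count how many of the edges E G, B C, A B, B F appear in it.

3

Sort edges by weight, then run Kruskal:
D G (1): add. Components now {A} {B} {C} {D,G} {E} {F}
B F (4): add. Components now {A} {B,F} {C} {D,G} {E}
E G (5): add. Components now {A} {B,F} {C} {D,E,G}
B C (7): add. Components now {A} {B,C,F} {D,E,G}
A F (8): add. Components now {A,B,C,F} {D,E,G}
B D (9): add. Components now {A,B,C,D,E,F,G}
MST edge set: {D G, B F, E G, B C, A F, B D}.
Of the listed edges, {E G, B C, B F} are in the MST → 3.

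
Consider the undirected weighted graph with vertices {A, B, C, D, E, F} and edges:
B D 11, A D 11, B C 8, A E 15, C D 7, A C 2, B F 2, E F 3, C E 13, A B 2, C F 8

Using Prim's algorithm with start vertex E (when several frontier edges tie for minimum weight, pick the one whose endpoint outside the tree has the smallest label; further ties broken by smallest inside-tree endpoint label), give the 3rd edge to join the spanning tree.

A-B

Prim, starting at E.
Step 1: frontier [E F 3, C E 13, A E 15] → take E F (3); add F.
Step 2: frontier [C E 13, A E 15, B F 2, C F 8] → take B F (2); add B.
Step 3: frontier [A B 2, B C 8, B D 11, C E 13, A E 15, C F 8] → take A B (2); add A.
Step 4: frontier [A C 2, A D 11, B C 8, B D 11, C E 13, C F 8] → take A C (2); add C.
Step 5: frontier [A D 11, B D 11, C D 7] → take C D (7); add D.
The 3rd edge added is A B.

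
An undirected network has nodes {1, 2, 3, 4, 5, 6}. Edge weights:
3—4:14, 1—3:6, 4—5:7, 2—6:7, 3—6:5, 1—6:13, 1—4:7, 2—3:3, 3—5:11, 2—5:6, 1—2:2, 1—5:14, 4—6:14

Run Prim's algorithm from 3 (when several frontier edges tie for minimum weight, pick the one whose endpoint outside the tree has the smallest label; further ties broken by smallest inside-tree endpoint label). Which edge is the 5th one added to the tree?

Prim, starting at 3.
Step 1: frontier [2—3 3, 3—6 5, 1—3 6, 3—5 11, 3—4 14] → take 2—3 (3); add 2.
Step 2: frontier [1—2 2, 2—5 6, 2—6 7, 3—6 5, 1—3 6, 3—5 11, 3—4 14] → take 1—2 (2); add 1.
Step 3: frontier [1—4 7, 1—6 13, 1—5 14, 2—5 6, 2—6 7, 3—6 5, 3—5 11, 3—4 14] → take 3—6 (5); add 6.
Step 4: frontier [1—4 7, 1—5 14, 2—5 6, 3—5 11, 3—4 14, 4—6 14] → take 2—5 (6); add 5.
Step 5: frontier [1—4 7, 3—4 14, 4—5 7, 4—6 14] → take 1—4 (7); add 4.
The 5th edge added is 1—4.

1-4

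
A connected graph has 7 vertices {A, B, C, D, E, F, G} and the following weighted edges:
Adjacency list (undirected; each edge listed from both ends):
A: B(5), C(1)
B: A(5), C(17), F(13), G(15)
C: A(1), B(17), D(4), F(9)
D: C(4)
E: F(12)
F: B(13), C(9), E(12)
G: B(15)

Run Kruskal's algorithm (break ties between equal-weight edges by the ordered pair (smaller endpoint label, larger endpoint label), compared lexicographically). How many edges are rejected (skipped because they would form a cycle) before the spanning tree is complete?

1

Kruskal's algorithm — process edges by increasing weight (ties by edge label):
A—C (1): add — endpoints in different components.
C—D (4): add — endpoints in different components.
A—B (5): add — endpoints in different components.
C—F (9): add — endpoints in different components.
E—F (12): add — endpoints in different components.
B—F (13): skip — B and F already connected.
B—G (15): add — endpoints in different components.
Edges rejected before the tree was complete: 1.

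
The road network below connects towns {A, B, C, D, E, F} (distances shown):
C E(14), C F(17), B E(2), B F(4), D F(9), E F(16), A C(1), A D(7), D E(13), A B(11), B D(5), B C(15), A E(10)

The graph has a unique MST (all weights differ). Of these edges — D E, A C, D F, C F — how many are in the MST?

1

Kruskal: consider edges lightest-first.
A C (1): add — endpoints in different components.
B E (2): add — endpoints in different components.
B F (4): add — endpoints in different components.
B D (5): add — endpoints in different components.
A D (7): add — endpoints in different components.
MST edge set: {A C, B E, B F, B D, A D}.
Of the listed edges, {A C} are in the MST → 1.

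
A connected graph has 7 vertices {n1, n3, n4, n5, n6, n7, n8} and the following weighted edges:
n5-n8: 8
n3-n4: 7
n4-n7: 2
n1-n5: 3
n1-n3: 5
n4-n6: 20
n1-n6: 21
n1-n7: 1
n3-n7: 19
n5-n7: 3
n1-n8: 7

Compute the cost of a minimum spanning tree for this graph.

Kruskal's algorithm — process edges by increasing weight (ties by edge label):
n1-n7 (1): add. Components now {n1,n7} {n5} {n6} {n8} {n3} {n4}
n4-n7 (2): add. Components now {n1,n4,n7} {n5} {n6} {n8} {n3}
n1-n5 (3): add. Components now {n1,n4,n5,n7} {n6} {n8} {n3}
n5-n7 (3): skip — n7 and n5 already connected.
n1-n3 (5): add. Components now {n1,n3,n4,n5,n7} {n6} {n8}
n1-n8 (7): add. Components now {n1,n3,n4,n5,n7,n8} {n6}
n3-n4 (7): skip — n3 and n4 already connected.
n5-n8 (8): skip — n5 and n8 already connected.
n3-n7 (19): skip — n7 and n3 already connected.
n4-n6 (20): add. Components now {n1,n3,n4,n5,n6,n7,n8}
MST edges: n1-n7, n4-n7, n1-n5, n1-n3, n1-n8, n4-n6; total weight 1+2+3+5+7+20 = 38.

38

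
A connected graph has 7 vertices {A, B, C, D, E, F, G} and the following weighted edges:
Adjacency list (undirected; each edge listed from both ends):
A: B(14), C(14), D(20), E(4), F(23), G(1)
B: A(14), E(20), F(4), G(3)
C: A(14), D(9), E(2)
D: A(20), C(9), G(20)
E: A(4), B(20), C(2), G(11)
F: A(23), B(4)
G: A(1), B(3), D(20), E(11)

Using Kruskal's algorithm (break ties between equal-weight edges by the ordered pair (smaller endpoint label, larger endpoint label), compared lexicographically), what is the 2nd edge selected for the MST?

Kruskal's algorithm — process edges by increasing weight (ties by edge label):
A–G (1): add — endpoints in different components.
C–E (2): add — endpoints in different components.
B–G (3): add — endpoints in different components.
A–E (4): add — endpoints in different components.
B–F (4): add — endpoints in different components.
C–D (9): add — endpoints in different components.
The 2nd edge added is C–E.

C-E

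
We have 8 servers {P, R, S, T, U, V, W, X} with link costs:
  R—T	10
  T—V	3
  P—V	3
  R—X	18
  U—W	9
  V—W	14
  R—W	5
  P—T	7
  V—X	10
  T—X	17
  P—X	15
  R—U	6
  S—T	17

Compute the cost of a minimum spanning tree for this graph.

54

Prim's algorithm from R:
Step 1: cheapest edge leaving the tree is R—W (5); add W.
Step 2: cheapest edge leaving the tree is R—U (6); add U.
Step 3: cheapest edge leaving the tree is R—T (10); add T.
Step 4: cheapest edge leaving the tree is T—V (3); add V.
Step 5: cheapest edge leaving the tree is P—V (3); add P.
Step 6: cheapest edge leaving the tree is V—X (10); add X.
Step 7: cheapest edge leaving the tree is S—T (17); add S.
MST edges: R—W, R—U, R—T, T—V, P—V, V—X, S—T; total weight 5+6+10+3+3+10+17 = 54.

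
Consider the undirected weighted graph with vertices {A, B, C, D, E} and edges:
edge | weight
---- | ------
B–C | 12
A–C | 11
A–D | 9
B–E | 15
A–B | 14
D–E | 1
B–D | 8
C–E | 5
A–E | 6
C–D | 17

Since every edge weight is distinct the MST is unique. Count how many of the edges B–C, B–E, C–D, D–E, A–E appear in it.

Kruskal's algorithm — process edges by increasing weight (ties by edge label):
D–E (1): add. Components now {A} {B} {C} {D,E}
C–E (5): add. Components now {A} {B} {C,D,E}
A–E (6): add. Components now {A,C,D,E} {B}
B–D (8): add. Components now {A,B,C,D,E}
MST edge set: {D–E, C–E, A–E, B–D}.
Of the listed edges, {D–E, A–E} are in the MST → 2.

2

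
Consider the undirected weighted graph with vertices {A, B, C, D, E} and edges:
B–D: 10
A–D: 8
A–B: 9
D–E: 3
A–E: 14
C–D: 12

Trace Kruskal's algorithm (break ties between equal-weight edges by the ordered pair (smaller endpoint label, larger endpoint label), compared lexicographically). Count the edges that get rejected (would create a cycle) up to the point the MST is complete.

1

Kruskal's algorithm — process edges by increasing weight (ties by edge label):
D–E (3): add. Components now {A} {B} {C} {D,E}
A–D (8): add. Components now {A,D,E} {B} {C}
A–B (9): add. Components now {A,B,D,E} {C}
B–D (10): skip — B and D already connected.
C–D (12): add. Components now {A,B,C,D,E}
Edges rejected before the tree was complete: 1.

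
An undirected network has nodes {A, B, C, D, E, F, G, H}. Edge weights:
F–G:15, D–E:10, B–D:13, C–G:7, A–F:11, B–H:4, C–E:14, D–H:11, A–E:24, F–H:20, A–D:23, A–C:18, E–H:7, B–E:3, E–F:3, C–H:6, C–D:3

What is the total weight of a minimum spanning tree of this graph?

37

Sort edges by weight, then run Kruskal:
B–E (3): add — endpoints in different components.
C–D (3): add — endpoints in different components.
E–F (3): add — endpoints in different components.
B–H (4): add — endpoints in different components.
C–H (6): add — endpoints in different components.
C–G (7): add — endpoints in different components.
E–H (7): skip — E and H already connected.
D–E (10): skip — D and E already connected.
A–F (11): add — endpoints in different components.
MST edges: B–E, C–D, E–F, B–H, C–H, C–G, A–F; total weight 3+3+3+4+6+7+11 = 37.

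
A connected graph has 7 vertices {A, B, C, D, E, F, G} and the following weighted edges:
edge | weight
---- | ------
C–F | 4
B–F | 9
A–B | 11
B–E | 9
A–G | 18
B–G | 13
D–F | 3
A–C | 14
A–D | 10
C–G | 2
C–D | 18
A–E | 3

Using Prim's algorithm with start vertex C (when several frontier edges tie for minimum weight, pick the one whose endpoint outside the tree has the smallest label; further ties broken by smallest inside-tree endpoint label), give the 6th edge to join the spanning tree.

Grow the tree from C using Prim:
Step 1: frontier [C–G 2, C–F 4, A–C 14, C–D 18] → take C–G (2); add G.
Step 2: frontier [C–F 4, A–C 14, C–D 18, B–G 13, A–G 18] → take C–F (4); add F.
Step 3: frontier [A–C 14, C–D 18, D–F 3, B–F 9, B–G 13, A–G 18] → take D–F (3); add D.
Step 4: frontier [A–C 14, A–D 10, B–F 9, B–G 13, A–G 18] → take B–F (9); add B.
Step 5: frontier [B–E 9, A–B 11, A–C 14, A–D 10, A–G 18] → take B–E (9); add E.
Step 6: frontier [A–B 11, A–C 14, A–D 10, A–E 3, A–G 18] → take A–E (3); add A.
The 6th edge added is A–E.

A-E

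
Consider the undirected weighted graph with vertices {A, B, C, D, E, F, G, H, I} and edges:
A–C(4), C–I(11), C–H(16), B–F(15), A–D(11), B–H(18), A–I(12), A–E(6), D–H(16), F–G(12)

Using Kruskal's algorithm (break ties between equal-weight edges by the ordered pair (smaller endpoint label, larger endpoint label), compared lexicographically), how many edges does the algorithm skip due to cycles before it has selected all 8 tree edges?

Sort edges by weight, then run Kruskal:
A–C (4): add — endpoints in different components.
A–E (6): add — endpoints in different components.
A–D (11): add — endpoints in different components.
C–I (11): add — endpoints in different components.
A–I (12): skip — A and I already connected.
F–G (12): add — endpoints in different components.
B–F (15): add — endpoints in different components.
C–H (16): add — endpoints in different components.
D–H (16): skip — D and H already connected.
B–H (18): add — endpoints in different components.
Edges rejected before the tree was complete: 2.

2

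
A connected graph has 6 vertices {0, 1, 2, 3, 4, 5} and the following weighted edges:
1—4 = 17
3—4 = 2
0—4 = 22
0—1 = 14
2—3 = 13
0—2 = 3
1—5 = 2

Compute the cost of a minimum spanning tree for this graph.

Prim, starting at 2.
Step 1: cheapest edge leaving the tree is 0—2 (3); add 0.
Step 2: cheapest edge leaving the tree is 2—3 (13); add 3.
Step 3: cheapest edge leaving the tree is 3—4 (2); add 4.
Step 4: cheapest edge leaving the tree is 0—1 (14); add 1.
Step 5: cheapest edge leaving the tree is 1—5 (2); add 5.
MST edges: 0—2, 2—3, 3—4, 0—1, 1—5; total weight 3+13+2+14+2 = 34.

34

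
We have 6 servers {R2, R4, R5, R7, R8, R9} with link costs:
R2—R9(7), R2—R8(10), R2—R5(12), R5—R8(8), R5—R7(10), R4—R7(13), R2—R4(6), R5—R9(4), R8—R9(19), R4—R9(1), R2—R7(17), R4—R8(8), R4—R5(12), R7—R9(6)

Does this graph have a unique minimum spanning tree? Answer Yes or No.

No

Sort edges by weight, then run Kruskal:
R4—R9 (1): add — endpoints in different components.
R5—R9 (4): add — endpoints in different components.
R2—R4 (6): add — endpoints in different components.
R7—R9 (6): add — endpoints in different components.
R2—R9 (7): skip — R9 and R2 already connected.
R4—R8 (8): add — endpoints in different components.
Non-tree edge R5—R8 has weight 8, equal to the heaviest edge on its tree cycle — swapping gives another MST of the same weight. Not unique.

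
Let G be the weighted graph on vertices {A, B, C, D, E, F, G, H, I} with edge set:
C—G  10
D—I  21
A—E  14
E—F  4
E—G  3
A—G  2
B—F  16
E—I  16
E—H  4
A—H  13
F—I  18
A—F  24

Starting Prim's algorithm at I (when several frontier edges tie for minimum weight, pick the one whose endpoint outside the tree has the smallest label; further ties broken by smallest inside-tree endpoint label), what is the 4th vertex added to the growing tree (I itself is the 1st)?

Prim's algorithm from I:
Step 1: cheapest edge leaving the tree is E—I (16); add E.
Step 2: cheapest edge leaving the tree is E—G (3); add G.
Step 3: cheapest edge leaving the tree is A—G (2); add A.
Step 4: cheapest edge leaving the tree is E—F (4); add F.
Step 5: cheapest edge leaving the tree is E—H (4); add H.
Step 6: cheapest edge leaving the tree is C—G (10); add C.
Step 7: cheapest edge leaving the tree is B—F (16); add B.
Step 8: cheapest edge leaving the tree is D—I (21); add D.
Vertex order: I, E, G, A, F, H, C, B, D. The 4th vertex is A.

A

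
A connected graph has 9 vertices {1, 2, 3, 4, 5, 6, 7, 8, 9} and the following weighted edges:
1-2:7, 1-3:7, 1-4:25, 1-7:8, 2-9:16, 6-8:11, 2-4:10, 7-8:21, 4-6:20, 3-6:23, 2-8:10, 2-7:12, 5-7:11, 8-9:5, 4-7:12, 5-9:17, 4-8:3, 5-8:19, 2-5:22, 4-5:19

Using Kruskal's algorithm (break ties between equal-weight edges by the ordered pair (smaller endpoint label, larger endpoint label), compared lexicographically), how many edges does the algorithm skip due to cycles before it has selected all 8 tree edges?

1

Kruskal: consider edges lightest-first.
4-8 (3): add — endpoints in different components.
8-9 (5): add — endpoints in different components.
1-2 (7): add — endpoints in different components.
1-3 (7): add — endpoints in different components.
1-7 (8): add — endpoints in different components.
2-4 (10): add — endpoints in different components.
2-8 (10): skip — 2 and 8 already connected.
5-7 (11): add — endpoints in different components.
6-8 (11): add — endpoints in different components.
Edges rejected before the tree was complete: 1.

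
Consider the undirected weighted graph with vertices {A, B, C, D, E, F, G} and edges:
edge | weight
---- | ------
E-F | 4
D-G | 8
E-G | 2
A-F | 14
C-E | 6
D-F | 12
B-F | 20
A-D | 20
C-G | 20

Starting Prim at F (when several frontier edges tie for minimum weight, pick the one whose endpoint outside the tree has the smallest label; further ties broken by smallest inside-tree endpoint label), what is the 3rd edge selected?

C-E

Grow the tree from F using Prim:
Step 1: frontier [E-F 4, D-F 12, A-F 14, B-F 20] → take E-F (4); add E.
Step 2: frontier [E-G 2, C-E 6, D-F 12, A-F 14, B-F 20] → take E-G (2); add G.
Step 3: frontier [C-E 6, D-F 12, A-F 14, B-F 20, D-G 8, C-G 20] → take C-E (6); add C.
Step 4: frontier [D-F 12, A-F 14, B-F 20, D-G 8] → take D-G (8); add D.
Step 5: frontier [A-D 20, A-F 14, B-F 20] → take A-F (14); add A.
Step 6: frontier [B-F 20] → take B-F (20); add B.
The 3rd edge added is C-E.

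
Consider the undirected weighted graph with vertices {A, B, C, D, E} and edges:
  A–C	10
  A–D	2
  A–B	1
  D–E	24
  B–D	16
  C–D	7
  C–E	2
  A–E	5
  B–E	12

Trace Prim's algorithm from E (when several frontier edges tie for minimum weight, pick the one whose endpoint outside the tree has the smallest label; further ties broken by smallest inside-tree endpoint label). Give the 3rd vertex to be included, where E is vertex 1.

A

Prim's algorithm from E:
Step 1: frontier [C–E 2, A–E 5, B–E 12, D–E 24] → take C–E (2); add C.
Step 2: frontier [C–D 7, A–C 10, A–E 5, B–E 12, D–E 24] → take A–E (5); add A.
Step 3: frontier [A–B 1, A–D 2, C–D 7, B–E 12, D–E 24] → take A–B (1); add B.
Step 4: frontier [A–D 2, B–D 16, C–D 7, D–E 24] → take A–D (2); add D.
Vertex order: E, C, A, B, D. The 3rd vertex is A.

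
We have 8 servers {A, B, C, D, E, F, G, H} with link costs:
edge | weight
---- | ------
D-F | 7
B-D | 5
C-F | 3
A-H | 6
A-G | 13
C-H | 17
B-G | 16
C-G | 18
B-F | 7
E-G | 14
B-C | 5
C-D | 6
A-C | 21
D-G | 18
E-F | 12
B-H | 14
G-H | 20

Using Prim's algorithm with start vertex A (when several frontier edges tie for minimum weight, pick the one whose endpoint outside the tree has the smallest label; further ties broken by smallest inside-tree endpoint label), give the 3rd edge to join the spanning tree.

B-H

Prim's algorithm from A:
Step 1: cheapest edge leaving the tree is A-H (6); add H.
Step 2: cheapest edge leaving the tree is A-G (13); add G.
Step 3: cheapest edge leaving the tree is B-H (14); add B.
Step 4: cheapest edge leaving the tree is B-C (5); add C.
Step 5: cheapest edge leaving the tree is C-F (3); add F.
Step 6: cheapest edge leaving the tree is B-D (5); add D.
Step 7: cheapest edge leaving the tree is E-F (12); add E.
The 3rd edge added is B-H.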